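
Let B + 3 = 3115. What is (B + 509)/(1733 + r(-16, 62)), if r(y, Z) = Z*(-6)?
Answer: 3621/1361 ≈ 2.6605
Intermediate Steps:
B = 3112 (B = -3 + 3115 = 3112)
r(y, Z) = -6*Z
(B + 509)/(1733 + r(-16, 62)) = (3112 + 509)/(1733 - 6*62) = 3621/(1733 - 372) = 3621/1361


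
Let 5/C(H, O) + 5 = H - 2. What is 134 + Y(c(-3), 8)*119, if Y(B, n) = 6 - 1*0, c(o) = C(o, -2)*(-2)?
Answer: 848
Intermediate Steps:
C(H, O) = 5/(-7 + H) (C(H, O) = 5/(-5 + (H - 2)) = 5/(-5 + (-2 + H)) = 5/(-7 + H))
c(o) = -10/(-7 + o) (c(o) = (5/(-7 + o))*(-2) = -10/(-7 + o))
Y(B, n) = 6 (Y(B, n) = 6 + 0 = 6)
134 + Y(c(-3), 8)*119 = 134 + 6*119 = 134 + 714 = 848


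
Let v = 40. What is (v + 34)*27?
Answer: 1998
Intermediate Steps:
(v + 34)*27 = (40 + 34)*27 = 74*27 = 1998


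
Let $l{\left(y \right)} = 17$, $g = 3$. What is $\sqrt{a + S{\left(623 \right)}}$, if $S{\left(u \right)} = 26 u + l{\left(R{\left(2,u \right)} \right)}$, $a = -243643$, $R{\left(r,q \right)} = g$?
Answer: $2 i \sqrt{56857} \approx 476.89 i$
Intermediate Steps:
$R{\left(r,q \right)} = 3$
$S{\left(u \right)} = 17 + 26 u$ ($S{\left(u \right)} = 26 u + 17 = 17 + 26 u$)
$\sqrt{a + S{\left(623 \right)}} = \sqrt{-243643 + \left(17 + 26 \cdot 623\right)} = \sqrt{-243643 + \left(17 + 16198\right)} = \sqrt{-243643 + 16215} = \sqrt{-227428} = 2 i \sqrt{56857}$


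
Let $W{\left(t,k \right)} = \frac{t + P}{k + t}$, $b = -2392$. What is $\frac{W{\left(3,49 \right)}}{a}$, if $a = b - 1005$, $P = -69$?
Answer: $\frac{33}{88322} \approx 0.00037363$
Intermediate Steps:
$W{\left(t,k \right)} = \frac{-69 + t}{k + t}$ ($W{\left(t,k \right)} = \frac{t - 69}{k + t} = \frac{-69 + t}{k + t}$)
$a = -3397$ ($a = -2392 - 1005 = -3397$)
$\frac{W{\left(3,49 \right)}}{a} = \frac{\frac{1}{49 + 3} \left(-69 + 3\right)}{-3397} = \frac{1}{52} \left(-66\right) \left(- \frac{1}{3397}\right) = \left(- \frac{33}{26}\right) \left(- \frac{1}{3397}\right) = \frac{33}{88322}$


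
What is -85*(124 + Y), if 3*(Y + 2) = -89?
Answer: -23545/3 ≈ -7848.3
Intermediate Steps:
Y = -95/3 (Y = -2 + (⅓)*(-89) = -2 - 89/3 = -95/3 ≈ -31.667)
-85*(124 + Y) = -85*(124 - 95/3) = -85*277/3 = -23545/3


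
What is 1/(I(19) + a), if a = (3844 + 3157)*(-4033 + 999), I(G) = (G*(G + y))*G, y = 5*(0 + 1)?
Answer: -1/21232370 ≈ -4.7098e-8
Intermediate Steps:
y = 5 (y = 5*1 = 5)
I(G) = G²*(5 + G) (I(G) = (G*(G + 5))*G = (G*(5 + G))*G = G²*(5 + G))
a = -21241034 (a = 7001*(-3034) = -21241034)
1/(I(19) + a) = 1/(19²*(5 + 19) - 21241034) = 1/(361*24 - 21241034) = 1/(8664 - 21241034) = 1/(-21232370) = -1/21232370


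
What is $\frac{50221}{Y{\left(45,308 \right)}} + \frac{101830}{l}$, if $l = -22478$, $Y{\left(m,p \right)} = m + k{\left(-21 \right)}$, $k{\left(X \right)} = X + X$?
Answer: $\frac{564281074}{33717} \approx 16736.0$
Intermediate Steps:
$k{\left(X \right)} = 2 X$
$Y{\left(m,p \right)} = -42 + m$ ($Y{\left(m,p \right)} = m + 2 \left(-21\right) = m - 42 = -42 + m$)
$\frac{50221}{Y{\left(45,308 \right)}} + \frac{101830}{l} = \frac{50221}{-42 + 45} + \frac{101830}{-22478} = \frac{50221}{3} + 101830 \left(- \frac{1}{22478}\right) = 50221 \cdot \frac{1}{3} - \frac{50915}{11239} = \frac{50221}{3} - \frac{50915}{11239} = \frac{564281074}{33717}$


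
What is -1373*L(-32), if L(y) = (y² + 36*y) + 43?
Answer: 116705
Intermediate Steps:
L(y) = 43 + y² + 36*y
-1373*L(-32) = -1373*(43 + (-32)² + 36*(-32)) = -1373*(43 + 1024 - 1152) = -1373*(-85) = 116705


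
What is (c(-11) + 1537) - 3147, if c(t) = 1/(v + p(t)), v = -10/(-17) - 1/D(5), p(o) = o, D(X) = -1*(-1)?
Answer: -312357/194 ≈ -1610.1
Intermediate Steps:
D(X) = 1
v = -7/17 (v = -10/(-17) - 1/1 = -10*(-1/17) - 1*1 = 10/17 - 1 = -7/17 ≈ -0.41176)
c(t) = 1/(-7/17 + t)
(c(-11) + 1537) - 3147 = (17/(-7 + 17*(-11)) + 1537) - 3147 = (17/(-7 - 187) + 1537) - 3147 = (17/(-194) + 1537) - 3147 = (17*(-1/194) + 1537) - 3147 = (-17/194 + 1537) - 3147 = 298161/194 - 3147 = -312357/194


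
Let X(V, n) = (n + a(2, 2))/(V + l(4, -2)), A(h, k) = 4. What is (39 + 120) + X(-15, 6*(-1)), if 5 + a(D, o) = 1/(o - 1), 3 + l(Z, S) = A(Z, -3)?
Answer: 1118/7 ≈ 159.71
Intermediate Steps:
l(Z, S) = 1 (l(Z, S) = -3 + 4 = 1)
a(D, o) = -5 + 1/(-1 + o) (a(D, o) = -5 + 1/(o - 1) = -5 + 1/(-1 + o))
X(V, n) = (-4 + n)/(1 + V) (X(V, n) = (n + (6 - 5*2)/(-1 + 2))/(V + 1) = (n + (6 - 10)/1)/(1 + V) = (n + 1*(-4))/(1 + V) = (n - 4)/(1 + V) = (-4 + n)/(1 + V))
(39 + 120) + X(-15, 6*(-1)) = (39 + 120) + (-4 + 6*(-1))/(1 - 15) = 159 + (-4 - 6)/(-14) = 159 - 1/14*(-10) = 159 + 5/7 = 1118/7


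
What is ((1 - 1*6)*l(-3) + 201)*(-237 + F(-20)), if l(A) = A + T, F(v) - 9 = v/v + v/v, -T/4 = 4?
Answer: -66896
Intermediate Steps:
T = -16 (T = -4*4 = -16)
F(v) = 11 (F(v) = 9 + (v/v + v/v) = 9 + (1 + 1) = 9 + 2 = 11)
l(A) = -16 + A (l(A) = A - 16 = -16 + A)
((1 - 1*6)*l(-3) + 201)*(-237 + F(-20)) = ((1 - 1*6)*(-16 - 3) + 201)*(-237 + 11) = ((1 - 6)*(-19) + 201)*(-226) = (-5*(-19) + 201)*(-226) = (95 + 201)*(-226) = 296*(-226) = -66896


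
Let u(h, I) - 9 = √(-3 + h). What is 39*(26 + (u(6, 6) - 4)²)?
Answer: 2106 + 390*√3 ≈ 2781.5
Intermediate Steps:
u(h, I) = 9 + √(-3 + h)
39*(26 + (u(6, 6) - 4)²) = 39*(26 + ((9 + √(-3 + 6)) - 4)²) = 39*(26 + ((9 + √3) - 4)²) = 39*(26 + (5 + √3)²) = 1014 + 39*(5 + √3)²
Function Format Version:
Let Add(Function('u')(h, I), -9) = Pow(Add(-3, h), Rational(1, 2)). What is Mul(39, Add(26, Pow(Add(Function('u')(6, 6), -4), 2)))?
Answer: Add(2106, Mul(390, Pow(3, Rational(1, 2)))) ≈ 2781.5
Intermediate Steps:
Function('u')(h, I) = Add(9, Pow(Add(-3, h), Rational(1, 2)))
Mul(39, Add(26, Pow(Add(Function('u')(6, 6), -4), 2))) = Mul(39, Add(26, Pow(Add(Add(9, Pow(Add(-3, 6), Rational(1, 2))), -4), 2))) = Mul(39, Add(26, Pow(Add(Add(9, Pow(3, Rational(1, 2))), -4), 2))) = Mul(39, Add(26, Pow(Add(5, Pow(3, Rational(1, 2))), 2))) = Add(1014, Mul(39, Pow(Add(5, Pow(3, Rational(1, 2))), 2)))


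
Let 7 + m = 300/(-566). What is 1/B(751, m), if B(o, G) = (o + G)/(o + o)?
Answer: 212533/105201 ≈ 2.0203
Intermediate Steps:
m = -2131/283 (m = -7 + 300/(-566) = -7 + 300*(-1/566) = -7 - 150/283 = -2131/283 ≈ -7.5300)
B(o, G) = (G + o)/(2*o) (B(o, G) = (G + o)/((2*o)) = (G + o)*(1/(2*o)) = (G + o)/(2*o))
1/B(751, m) = 1/((1/2)*(-2131/283 + 751)/751) = 1/((1/2)*(1/751)*(210402/283)) = 1/(105201/212533) = 212533/105201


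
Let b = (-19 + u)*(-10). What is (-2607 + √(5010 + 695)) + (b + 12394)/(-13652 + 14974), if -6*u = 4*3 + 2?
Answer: -5150770/1983 + √5705 ≈ -2521.9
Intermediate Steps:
u = -7/3 (u = -(4*3 + 2)/6 = -(12 + 2)/6 = -⅙*14 = -7/3 ≈ -2.3333)
b = 640/3 (b = (-19 - 7/3)*(-10) = -64/3*(-10) = 640/3 ≈ 213.33)
(-2607 + √(5010 + 695)) + (b + 12394)/(-13652 + 14974) = (-2607 + √(5010 + 695)) + (640/3 + 12394)/(-13652 + 14974) = (-2607 + √5705) + (37822/3)/1322 = (-2607 + √5705) + (37822/3)*(1/1322) = (-2607 + √5705) + 18911/1983 = -5150770/1983 + √5705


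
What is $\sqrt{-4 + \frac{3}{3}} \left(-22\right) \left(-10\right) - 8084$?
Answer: $-8084 + 220 i \sqrt{3} \approx -8084.0 + 381.05 i$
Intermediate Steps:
$\sqrt{-4 + \frac{3}{3}} \left(-22\right) \left(-10\right) - 8084 = \sqrt{-4 + 3 \cdot \frac{1}{3}} \left(-22\right) \left(-10\right) - 8084 = \sqrt{-4 + 1} \left(-22\right) \left(-10\right) - 8084 = \sqrt{-3} \left(-22\right) \left(-10\right) - 8084 = i \sqrt{3} \left(-22\right) \left(-10\right) - 8084 = - 22 i \sqrt{3} \left(-10\right) - 8084 = 220 i \sqrt{3} - 8084 = -8084 + 220 i \sqrt{3}$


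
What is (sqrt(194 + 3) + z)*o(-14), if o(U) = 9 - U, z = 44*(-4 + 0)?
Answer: -4048 + 23*sqrt(197) ≈ -3725.2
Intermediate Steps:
z = -176 (z = 44*(-4) = -176)
(sqrt(194 + 3) + z)*o(-14) = (sqrt(194 + 3) - 176)*(9 - 1*(-14)) = (sqrt(197) - 176)*(9 + 14) = (-176 + sqrt(197))*23 = -4048 + 23*sqrt(197)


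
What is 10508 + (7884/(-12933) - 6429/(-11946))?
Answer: 20042591777/1907378 ≈ 10508.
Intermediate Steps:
10508 + (7884/(-12933) - 6429/(-11946)) = 10508 + (7884*(-1/12933) - 6429*(-1/11946)) = 10508 + (-292/479 + 2143/3982) = 10508 - 136247/1907378 = 20042591777/1907378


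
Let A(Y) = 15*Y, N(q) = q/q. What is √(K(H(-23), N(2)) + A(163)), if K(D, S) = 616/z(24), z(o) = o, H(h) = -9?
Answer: 2*√5559/3 ≈ 49.706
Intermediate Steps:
N(q) = 1
K(D, S) = 77/3 (K(D, S) = 616/24 = 616*(1/24) = 77/3)
√(K(H(-23), N(2)) + A(163)) = √(77/3 + 15*163) = √(77/3 + 2445) = √(7412/3) = 2*√5559/3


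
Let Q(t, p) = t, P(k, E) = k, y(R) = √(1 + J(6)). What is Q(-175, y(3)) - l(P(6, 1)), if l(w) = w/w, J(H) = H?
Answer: -176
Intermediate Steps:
y(R) = √7 (y(R) = √(1 + 6) = √7)
l(w) = 1
Q(-175, y(3)) - l(P(6, 1)) = -175 - 1*1 = -175 - 1 = -176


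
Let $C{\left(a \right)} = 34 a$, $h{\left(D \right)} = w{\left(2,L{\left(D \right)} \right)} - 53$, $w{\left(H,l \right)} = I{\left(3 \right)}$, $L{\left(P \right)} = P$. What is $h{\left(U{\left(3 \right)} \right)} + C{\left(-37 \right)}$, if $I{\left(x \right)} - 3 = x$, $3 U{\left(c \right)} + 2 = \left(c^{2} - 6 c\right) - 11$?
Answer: $-1305$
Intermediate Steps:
$U{\left(c \right)} = - \frac{13}{3} - 2 c + \frac{c^{2}}{3}$ ($U{\left(c \right)} = - \frac{2}{3} + \frac{\left(c^{2} - 6 c\right) - 11}{3} = - \frac{2}{3} + \frac{-11 + c^{2} - 6 c}{3} = - \frac{2}{3} - \left(\frac{11}{3} + 2 c - \frac{c^{2}}{3}\right) = - \frac{13}{3} - 2 c + \frac{c^{2}}{3}$)
$I{\left(x \right)} = 3 + x$
$w{\left(H,l \right)} = 6$ ($w{\left(H,l \right)} = 3 + 3 = 6$)
$h{\left(D \right)} = -47$ ($h{\left(D \right)} = 6 - 53 = -47$)
$h{\left(U{\left(3 \right)} \right)} + C{\left(-37 \right)} = -47 + 34 \left(-37\right) = -47 - 1258 = -1305$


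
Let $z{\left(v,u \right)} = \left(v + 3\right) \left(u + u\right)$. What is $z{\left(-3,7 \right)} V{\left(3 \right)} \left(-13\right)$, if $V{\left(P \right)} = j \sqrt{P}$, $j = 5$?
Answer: $0$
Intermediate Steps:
$V{\left(P \right)} = 5 \sqrt{P}$
$z{\left(v,u \right)} = 2 u \left(3 + v\right)$ ($z{\left(v,u \right)} = \left(3 + v\right) 2 u = 2 u \left(3 + v\right)$)
$z{\left(-3,7 \right)} V{\left(3 \right)} \left(-13\right) = 2 \cdot 7 \left(3 - 3\right) 5 \sqrt{3} \left(-13\right) = 2 \cdot 7 \cdot 0 \cdot 5 \sqrt{3} \left(-13\right) = 0 \cdot 5 \sqrt{3} \left(-13\right) = 0 \left(-13\right) = 0$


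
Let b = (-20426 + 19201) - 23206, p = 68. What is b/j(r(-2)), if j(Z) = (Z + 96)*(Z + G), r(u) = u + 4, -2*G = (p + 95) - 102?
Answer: 24431/2793 ≈ 8.7472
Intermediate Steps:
G = -61/2 (G = -((68 + 95) - 102)/2 = -(163 - 102)/2 = -1/2*61 = -61/2 ≈ -30.500)
r(u) = 4 + u
j(Z) = (96 + Z)*(-61/2 + Z) (j(Z) = (Z + 96)*(Z - 61/2) = (96 + Z)*(-61/2 + Z))
b = -24431 (b = -1225 - 23206 = -24431)
b/j(r(-2)) = -24431/(-2928 + (4 - 2)**2 + 131*(4 - 2)/2) = -24431/(-2928 + 2**2 + (131/2)*2) = -24431/(-2928 + 4 + 131) = -24431/(-2793) = -24431*(-1/2793) = 24431/2793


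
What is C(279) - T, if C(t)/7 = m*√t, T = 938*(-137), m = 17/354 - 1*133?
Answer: 128506 - 329455*√31/118 ≈ 1.1296e+5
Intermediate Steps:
m = -47065/354 (m = 17*(1/354) - 133 = 17/354 - 133 = -47065/354 ≈ -132.95)
T = -128506
C(t) = -329455*√t/354 (C(t) = 7*(-47065*√t/354) = -329455*√t/354)
C(279) - T = -329455*√31/118 - 1*(-128506) = -329455*√31/118 + 128506 = 128506 - 329455*√31/118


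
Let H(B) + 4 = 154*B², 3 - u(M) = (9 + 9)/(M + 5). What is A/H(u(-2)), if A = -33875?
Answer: -33875/1382 ≈ -24.512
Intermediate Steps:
u(M) = 3 - 18/(5 + M) (u(M) = 3 - (9 + 9)/(M + 5) = 3 - 18/(5 + M))
H(B) = -4 + 154*B²
A/H(u(-2)) = -33875/(-4 + 154*(3*(-1 - 2)/(5 - 2))²) = -33875/(-4 + 154*(3*(-3)/3)²) = -33875/(-4 + 154*(3*(⅓)*(-3))²) = -33875/(-4 + 154*(-3)²) = -33875/(-4 + 154*9) = -33875/(-4 + 1386) = -33875/1382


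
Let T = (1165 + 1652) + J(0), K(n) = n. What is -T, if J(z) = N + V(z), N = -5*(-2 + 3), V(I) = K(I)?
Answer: -2812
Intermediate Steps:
V(I) = I
N = -5 (N = -5*1 = -5)
J(z) = -5 + z
T = 2812 (T = (1165 + 1652) + (-5 + 0) = 2817 - 5 = 2812)
-T = -1*2812 = -2812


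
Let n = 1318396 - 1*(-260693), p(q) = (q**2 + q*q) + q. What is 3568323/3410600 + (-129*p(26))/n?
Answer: 38980035043/41749154600 ≈ 0.93367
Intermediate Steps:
p(q) = q + 2*q**2 (p(q) = (q**2 + q**2) + q = 2*q**2 + q = q + 2*q**2)
n = 1579089 (n = 1318396 + 260693 = 1579089)
3568323/3410600 + (-129*p(26))/n = 3568323/3410600 - 3354*(1 + 2*26)/1579089 = 3568323*(1/3410600) - 3354*(1 + 52)*(1/1579089) = 3568323/3410600 - 3354*53*(1/1579089) = 3568323/3410600 - 129*1378*(1/1579089) = 3568323/3410600 - 177762*1/1579089 = 3568323/3410600 - 1378/12241 = 38980035043/41749154600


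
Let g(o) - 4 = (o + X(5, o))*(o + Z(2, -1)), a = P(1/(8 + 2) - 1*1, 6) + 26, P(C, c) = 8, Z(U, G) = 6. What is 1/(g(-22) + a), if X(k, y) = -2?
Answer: 1/422 ≈ 0.0023697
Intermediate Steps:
a = 34 (a = 8 + 26 = 34)
g(o) = 4 + (-2 + o)*(6 + o) (g(o) = 4 + (o - 2)*(o + 6) = 4 + (-2 + o)*(6 + o))
1/(g(-22) + a) = 1/((-8 + (-22)² + 4*(-22)) + 34) = 1/((-8 + 484 - 88) + 34) = 1/(388 + 34) = 1/422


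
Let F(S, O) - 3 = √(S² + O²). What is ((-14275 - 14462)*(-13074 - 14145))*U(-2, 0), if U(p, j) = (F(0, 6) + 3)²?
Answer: 112635706032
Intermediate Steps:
F(S, O) = 3 + √(O² + S²) (F(S, O) = 3 + √(S² + O²) = 3 + √(O² + S²))
U(p, j) = 144 (U(p, j) = ((3 + √(6² + 0²)) + 3)² = ((3 + √(36 + 0)) + 3)² = ((3 + √36) + 3)² = ((3 + 6) + 3)² = (9 + 3)² = 12² = 144)
((-14275 - 14462)*(-13074 - 14145))*U(-2, 0) = ((-14275 - 14462)*(-13074 - 14145))*144 = -28737*(-27219)*144 = 782192403*144 = 112635706032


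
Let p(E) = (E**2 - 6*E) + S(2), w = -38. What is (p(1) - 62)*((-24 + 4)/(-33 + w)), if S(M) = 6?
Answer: -1220/71 ≈ -17.183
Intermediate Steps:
p(E) = 6 + E**2 - 6*E (p(E) = (E**2 - 6*E) + 6 = 6 + E**2 - 6*E)
(p(1) - 62)*((-24 + 4)/(-33 + w)) = ((6 + 1**2 - 6*1) - 62)*((-24 + 4)/(-33 - 38)) = ((6 + 1 - 6) - 62)*(-20/(-71)) = (1 - 62)*(-20*(-1/71)) = -61*20/71 = -1220/71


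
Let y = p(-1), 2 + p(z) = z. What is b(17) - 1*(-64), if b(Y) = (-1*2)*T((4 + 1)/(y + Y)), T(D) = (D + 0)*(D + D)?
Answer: 3111/49 ≈ 63.490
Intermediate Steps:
p(z) = -2 + z
y = -3 (y = -2 - 1 = -3)
T(D) = 2*D² (T(D) = D*(2*D) = 2*D²)
b(Y) = -100/(-3 + Y)² (b(Y) = (-1*2)*(2*((4 + 1)/(-3 + Y))²) = -4*(5/(-3 + Y))² = -4*25/(-3 + Y)² = -100/(-3 + Y)²)
b(17) - 1*(-64) = -100/(-3 + 17)² - 1*(-64) = -100/14² + 64 = -100*1/196 + 64 = -25/49 + 64 = 3111/49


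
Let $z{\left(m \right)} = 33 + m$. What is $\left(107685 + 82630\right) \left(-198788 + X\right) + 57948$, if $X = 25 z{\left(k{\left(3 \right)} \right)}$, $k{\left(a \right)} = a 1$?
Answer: $-37660996772$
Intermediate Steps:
$k{\left(a \right)} = a$
$X = 900$ ($X = 25 \left(33 + 3\right) = 25 \cdot 36 = 900$)
$\left(107685 + 82630\right) \left(-198788 + X\right) + 57948 = \left(107685 + 82630\right) \left(-198788 + 900\right) + 57948 = 190315 \left(-197888\right) + 57948 = -37661054720 + 57948 = -37660996772$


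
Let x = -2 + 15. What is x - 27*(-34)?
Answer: 931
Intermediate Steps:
x = 13
x - 27*(-34) = 13 - 27*(-34) = 13 + 918 = 931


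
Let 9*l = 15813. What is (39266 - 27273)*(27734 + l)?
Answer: 353685563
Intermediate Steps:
l = 1757 (l = (1/9)*15813 = 1757)
(39266 - 27273)*(27734 + l) = (39266 - 27273)*(27734 + 1757) = 11993*29491 = 353685563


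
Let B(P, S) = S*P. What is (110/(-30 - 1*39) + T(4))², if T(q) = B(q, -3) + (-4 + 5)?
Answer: 755161/4761 ≈ 158.61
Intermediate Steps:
B(P, S) = P*S
T(q) = 1 - 3*q (T(q) = q*(-3) + (-4 + 5) = -3*q + 1 = 1 - 3*q)
(110/(-30 - 1*39) + T(4))² = (110/(-30 - 1*39) + (1 - 3*4))² = (110/(-30 - 39) + (1 - 12))² = (110/(-69) - 11)² = (110*(-1/69) - 11)² = (-110/69 - 11)² = (-869/69)² = 755161/4761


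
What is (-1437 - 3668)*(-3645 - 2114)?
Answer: 29399695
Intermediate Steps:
(-1437 - 3668)*(-3645 - 2114) = -5105*(-5759) = 29399695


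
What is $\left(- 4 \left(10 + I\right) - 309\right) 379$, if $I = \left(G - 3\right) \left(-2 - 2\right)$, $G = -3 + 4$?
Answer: $-144399$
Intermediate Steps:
$G = 1$
$I = 8$ ($I = \left(1 - 3\right) \left(-2 - 2\right) = \left(-2\right) \left(-4\right) = 8$)
$\left(- 4 \left(10 + I\right) - 309\right) 379 = \left(- 4 \left(10 + 8\right) - 309\right) 379 = \left(\left(-4\right) 18 - 309\right) 379 = \left(-72 - 309\right) 379 = \left(-381\right) 379 = -144399$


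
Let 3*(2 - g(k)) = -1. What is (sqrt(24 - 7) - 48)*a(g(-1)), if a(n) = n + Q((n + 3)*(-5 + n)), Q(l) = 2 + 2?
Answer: -304 + 19*sqrt(17)/3 ≈ -277.89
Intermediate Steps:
Q(l) = 4
g(k) = 7/3 (g(k) = 2 - 1/3*(-1) = 2 + 1/3 = 7/3)
a(n) = 4 + n (a(n) = n + 4 = 4 + n)
(sqrt(24 - 7) - 48)*a(g(-1)) = (sqrt(24 - 7) - 48)*(4 + 7/3) = (sqrt(17) - 48)*(19/3) = (-48 + sqrt(17))*(19/3) = -304 + 19*sqrt(17)/3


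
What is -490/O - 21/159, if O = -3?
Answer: 25949/159 ≈ 163.20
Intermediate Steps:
-490/O - 21/159 = -490/(-3) - 21/159 = -490*(-⅓) - 21*1/159 = 490/3 - 7/53 = 25949/159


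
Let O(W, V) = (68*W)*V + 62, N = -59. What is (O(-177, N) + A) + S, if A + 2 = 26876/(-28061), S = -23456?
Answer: 19270247532/28061 ≈ 6.8673e+5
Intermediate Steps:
O(W, V) = 62 + 68*V*W (O(W, V) = 68*V*W + 62 = 62 + 68*V*W)
A = -82998/28061 (A = -2 + 26876/(-28061) = -2 + 26876*(-1/28061) = -2 - 26876/28061 = -82998/28061 ≈ -2.9578)
(O(-177, N) + A) + S = ((62 + 68*(-59)*(-177)) - 82998/28061) - 23456 = ((62 + 710124) - 82998/28061) - 23456 = (710186 - 82998/28061) - 23456 = 19928446348/28061 - 23456 = 19270247532/28061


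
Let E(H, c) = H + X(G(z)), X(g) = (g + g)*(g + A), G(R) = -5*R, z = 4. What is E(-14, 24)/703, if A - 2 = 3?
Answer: 586/703 ≈ 0.83357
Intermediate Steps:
A = 5 (A = 2 + 3 = 5)
X(g) = 2*g*(5 + g) (X(g) = (g + g)*(g + 5) = (2*g)*(5 + g) = 2*g*(5 + g))
E(H, c) = 600 + H (E(H, c) = H + 2*(-5*4)*(5 - 5*4) = H + 2*(-20)*(5 - 20) = H + 2*(-20)*(-15) = H + 600 = 600 + H)
E(-14, 24)/703 = (600 - 14)/703 = 586*(1/703) = 586/703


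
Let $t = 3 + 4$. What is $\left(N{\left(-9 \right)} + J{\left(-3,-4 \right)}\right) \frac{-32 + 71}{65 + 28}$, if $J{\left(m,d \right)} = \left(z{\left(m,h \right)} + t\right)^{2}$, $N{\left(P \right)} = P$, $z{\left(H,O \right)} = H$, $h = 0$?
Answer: $\frac{91}{31} \approx 2.9355$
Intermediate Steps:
$t = 7$
$J{\left(m,d \right)} = \left(7 + m\right)^{2}$ ($J{\left(m,d \right)} = \left(m + 7\right)^{2} = \left(7 + m\right)^{2}$)
$\left(N{\left(-9 \right)} + J{\left(-3,-4 \right)}\right) \frac{-32 + 71}{65 + 28} = \left(-9 + \left(7 - 3\right)^{2}\right) \frac{-32 + 71}{65 + 28} = \left(-9 + 4^{2}\right) \frac{39}{93} = \left(-9 + 16\right) 39 \cdot \frac{1}{93} = 7 \cdot \frac{13}{31} = \frac{91}{31}$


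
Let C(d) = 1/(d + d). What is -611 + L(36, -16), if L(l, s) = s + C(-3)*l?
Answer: -633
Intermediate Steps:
C(d) = 1/(2*d)
L(l, s) = s - l/6 (L(l, s) = s + ((½)/(-3))*l = s + ((½)*(-⅓))*l = s - l/6)
-611 + L(36, -16) = -611 + (-16 - ⅙*36) = -611 + (-16 - 6) = -611 - 22 = -633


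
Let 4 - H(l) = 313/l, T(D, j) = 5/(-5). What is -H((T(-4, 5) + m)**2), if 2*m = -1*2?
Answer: 297/4 ≈ 74.250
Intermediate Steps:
T(D, j) = -1 (T(D, j) = 5*(-1/5) = -1)
m = -1 (m = (-1*2)/2 = (1/2)*(-2) = -1)
H(l) = 4 - 313/l
-H((T(-4, 5) + m)**2) = -(4 - 313/(-1 - 1)**2) = -(4 - 313/((-2)**2)) = -(4 - 313/4) = -1*(-297/4) = 297/4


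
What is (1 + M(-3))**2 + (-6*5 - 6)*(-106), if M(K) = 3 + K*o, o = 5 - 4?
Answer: 3817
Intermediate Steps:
o = 1
M(K) = 3 + K (M(K) = 3 + K*1 = 3 + K)
(1 + M(-3))**2 + (-6*5 - 6)*(-106) = (1 + (3 - 3))**2 + (-6*5 - 6)*(-106) = (1 + 0)**2 + (-30 - 6)*(-106) = 1**2 - 36*(-106) = 1 + 3816 = 3817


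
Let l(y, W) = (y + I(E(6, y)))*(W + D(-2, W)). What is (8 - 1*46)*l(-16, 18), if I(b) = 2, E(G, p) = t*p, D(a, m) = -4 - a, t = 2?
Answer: 8512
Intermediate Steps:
E(G, p) = 2*p
l(y, W) = (-2 + W)*(2 + y) (l(y, W) = (y + 2)*(W + (-4 - 1*(-2))) = (2 + y)*(W + (-4 + 2)) = (2 + y)*(W - 2) = (2 + y)*(-2 + W) = (-2 + W)*(2 + y))
(8 - 1*46)*l(-16, 18) = (8 - 1*46)*(-4 - 2*(-16) + 2*18 + 18*(-16)) = (8 - 46)*(-4 + 32 + 36 - 288) = -38*(-224) = 8512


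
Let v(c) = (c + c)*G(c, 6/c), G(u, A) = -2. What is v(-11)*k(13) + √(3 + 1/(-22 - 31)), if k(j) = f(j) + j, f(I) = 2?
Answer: 660 + √8374/53 ≈ 661.73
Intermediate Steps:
k(j) = 2 + j
v(c) = -4*c (v(c) = (c + c)*(-2) = (2*c)*(-2) = -4*c)
v(-11)*k(13) + √(3 + 1/(-22 - 31)) = (-4*(-11))*(2 + 13) + √(3 + 1/(-22 - 31)) = 44*15 + √(3 + 1/(-53)) = 660 + √(3 - 1/53) = 660 + √(158/53) = 660 + √8374/53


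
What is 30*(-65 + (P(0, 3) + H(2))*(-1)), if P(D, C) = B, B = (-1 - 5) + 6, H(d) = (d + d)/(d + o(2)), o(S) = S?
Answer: -1980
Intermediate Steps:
H(d) = 2*d/(2 + d) (H(d) = (d + d)/(d + 2) = (2*d)/(2 + d) = 2*d/(2 + d))
B = 0 (B = -6 + 6 = 0)
P(D, C) = 0
30*(-65 + (P(0, 3) + H(2))*(-1)) = 30*(-65 + (0 + 2*2/(2 + 2))*(-1)) = 30*(-65 + (0 + 2*2/4)*(-1)) = 30*(-65 + (0 + 2*2*(¼))*(-1)) = 30*(-65 + (0 + 1)*(-1)) = 30*(-65 + 1*(-1)) = 30*(-65 - 1) = 30*(-66) = -1980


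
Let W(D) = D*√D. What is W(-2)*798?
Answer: -1596*I*√2 ≈ -2257.1*I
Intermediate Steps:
W(D) = D^(3/2)
W(-2)*798 = (-2)^(3/2)*798 = -2*I*√2*798 = -1596*I*√2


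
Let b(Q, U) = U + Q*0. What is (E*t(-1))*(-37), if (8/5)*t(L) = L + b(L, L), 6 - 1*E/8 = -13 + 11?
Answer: 2960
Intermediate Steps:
E = 64 (E = 48 - 8*(-13 + 11) = 48 - 8*(-2) = 48 + 16 = 64)
b(Q, U) = U (b(Q, U) = U + 0 = U)
t(L) = 5*L/4 (t(L) = 5*(L + L)/8 = 5*(2*L)/8 = 5*L/4)
(E*t(-1))*(-37) = (64*((5/4)*(-1)))*(-37) = (64*(-5/4))*(-37) = -80*(-37) = 2960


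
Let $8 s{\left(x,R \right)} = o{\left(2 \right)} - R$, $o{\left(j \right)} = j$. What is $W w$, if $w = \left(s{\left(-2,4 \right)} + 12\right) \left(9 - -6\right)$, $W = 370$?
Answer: $\frac{130425}{2} \approx 65213.0$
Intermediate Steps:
$s{\left(x,R \right)} = \frac{1}{4} - \frac{R}{8}$ ($s{\left(x,R \right)} = \frac{2 - R}{8} = \frac{1}{4} - \frac{R}{8}$)
$w = \frac{705}{4}$ ($w = \left(\left(\frac{1}{4} - \frac{1}{2}\right) + 12\right) \left(9 - -6\right) = \left(\left(\frac{1}{4} - \frac{1}{2}\right) + 12\right) \left(9 + 6\right) = \left(- \frac{1}{4} + 12\right) 15 = \frac{47}{4} \cdot 15 = \frac{705}{4} \approx 176.25$)
$W w = 370 \cdot \frac{705}{4} = \frac{130425}{2}$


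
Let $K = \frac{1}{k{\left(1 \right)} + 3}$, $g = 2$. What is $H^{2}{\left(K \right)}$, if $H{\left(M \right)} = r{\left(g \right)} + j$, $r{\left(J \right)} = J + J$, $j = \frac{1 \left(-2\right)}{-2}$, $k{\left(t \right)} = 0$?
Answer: $25$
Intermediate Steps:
$j = 1$ ($j = \left(-2\right) \left(- \frac{1}{2}\right) = 1$)
$K = \frac{1}{3}$ ($K = \frac{1}{0 + 3} = \frac{1}{3} \approx 0.33333$)
$r{\left(J \right)} = 2 J$
$H{\left(M \right)} = 5$ ($H{\left(M \right)} = 2 \cdot 2 + 1 = 4 + 1 = 5$)
$H^{2}{\left(K \right)} = 5^{2} = 25$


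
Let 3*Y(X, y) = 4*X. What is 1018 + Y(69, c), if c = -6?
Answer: 1110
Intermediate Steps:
Y(X, y) = 4*X/3 (Y(X, y) = (4*X)/3 = 4*X/3)
1018 + Y(69, c) = 1018 + (4/3)*69 = 1018 + 92 = 1110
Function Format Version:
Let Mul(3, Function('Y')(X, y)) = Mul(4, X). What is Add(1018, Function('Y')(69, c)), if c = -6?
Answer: 1110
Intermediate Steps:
Function('Y')(X, y) = Mul(Rational(4, 3), X) (Function('Y')(X, y) = Mul(Rational(1, 3), Mul(4, X)) = Mul(Rational(4, 3), X))
Add(1018, Function('Y')(69, c)) = Add(1018, Mul(Rational(4, 3), 69)) = Add(1018, 92) = 1110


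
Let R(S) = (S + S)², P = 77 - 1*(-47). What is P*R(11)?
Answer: 60016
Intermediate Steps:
P = 124 (P = 77 + 47 = 124)
R(S) = 4*S² (R(S) = (2*S)² = 4*S²)
P*R(11) = 124*(4*11²) = 124*(4*121) = 124*484 = 60016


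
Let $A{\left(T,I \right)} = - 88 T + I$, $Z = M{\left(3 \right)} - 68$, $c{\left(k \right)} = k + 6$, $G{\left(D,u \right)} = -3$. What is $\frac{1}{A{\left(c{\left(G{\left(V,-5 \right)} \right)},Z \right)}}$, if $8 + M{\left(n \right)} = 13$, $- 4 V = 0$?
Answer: $- \frac{1}{327} \approx -0.0030581$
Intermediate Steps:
$V = 0$ ($V = \left(- \frac{1}{4}\right) 0 = 0$)
$M{\left(n \right)} = 5$ ($M{\left(n \right)} = -8 + 13 = 5$)
$c{\left(k \right)} = 6 + k$
$Z = -63$ ($Z = 5 - 68 = -63$)
$A{\left(T,I \right)} = I - 88 T$
$\frac{1}{A{\left(c{\left(G{\left(V,-5 \right)} \right)},Z \right)}} = \frac{1}{-63 - 88 \left(6 - 3\right)} = \frac{1}{-63 - 264} = \frac{1}{-327} = - \frac{1}{327}$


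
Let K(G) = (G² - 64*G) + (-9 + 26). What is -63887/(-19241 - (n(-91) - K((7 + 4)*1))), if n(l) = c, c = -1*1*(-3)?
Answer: 63887/19810 ≈ 3.2250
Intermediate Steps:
K(G) = 17 + G² - 64*G (K(G) = (G² - 64*G) + 17 = 17 + G² - 64*G)
c = 3 (c = -1*(-3) = 3)
n(l) = 3
-63887/(-19241 - (n(-91) - K((7 + 4)*1))) = -63887/(-19241 - (3 - (17 + ((7 + 4)*1)² - 64*(7 + 4)))) = -63887/(-19241 - (3 - (17 + (11*1)² - 704))) = -63887/(-19241 - (3 - (17 + 11² - 64*11))) = -63887/(-19241 - (3 - (17 + 121 - 704))) = -63887/(-19241 - (3 - 1*(-566))) = -63887/(-19241 - (3 + 566)) = -63887/(-19241 - 1*569) = -63887/(-19241 - 569) = -63887/(-19810) = -63887*(-1/19810) = 63887/19810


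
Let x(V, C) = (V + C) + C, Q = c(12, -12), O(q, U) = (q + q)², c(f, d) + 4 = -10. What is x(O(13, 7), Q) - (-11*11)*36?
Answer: 5004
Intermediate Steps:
c(f, d) = -14 (c(f, d) = -4 - 10 = -14)
O(q, U) = 4*q² (O(q, U) = (2*q)² = 4*q²)
Q = -14
x(V, C) = V + 2*C (x(V, C) = (C + V) + C = V + 2*C)
x(O(13, 7), Q) - (-11*11)*36 = (4*13² + 2*(-14)) - (-11*11)*36 = (4*169 - 28) - (-121)*36 = (676 - 28) - 1*(-4356) = 648 + 4356 = 5004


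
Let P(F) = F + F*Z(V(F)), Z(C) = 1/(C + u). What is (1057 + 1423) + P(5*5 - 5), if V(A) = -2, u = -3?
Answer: 2496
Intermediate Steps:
Z(C) = 1/(-3 + C) (Z(C) = 1/(C - 3) = 1/(-3 + C))
P(F) = 4*F/5 (P(F) = F + F/(-3 - 2) = F + F/(-5) = F + F*(-⅕) = F - F/5 = 4*F/5)
(1057 + 1423) + P(5*5 - 5) = (1057 + 1423) + 4*(5*5 - 5)/5 = 2480 + 4*(25 - 5)/5 = 2480 + (⅘)*20 = 2480 + 16 = 2496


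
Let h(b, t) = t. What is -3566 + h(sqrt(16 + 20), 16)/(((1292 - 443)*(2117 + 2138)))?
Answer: -12882157154/3612495 ≈ -3566.0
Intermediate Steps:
-3566 + h(sqrt(16 + 20), 16)/(((1292 - 443)*(2117 + 2138))) = -3566 + 16/(((1292 - 443)*(2117 + 2138))) = -3566 + 16/((849*4255)) = -3566 + 16/3612495 = -12882157154/3612495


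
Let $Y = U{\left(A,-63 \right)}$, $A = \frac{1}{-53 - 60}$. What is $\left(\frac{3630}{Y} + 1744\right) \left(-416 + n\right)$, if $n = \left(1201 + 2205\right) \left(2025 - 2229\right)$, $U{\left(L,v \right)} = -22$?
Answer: $-1097783960$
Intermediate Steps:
$A = - \frac{1}{113}$ ($A = \frac{1}{-113} = - \frac{1}{113} \approx -0.0088496$)
$Y = -22$
$n = -694824$ ($n = 3406 \left(-204\right) = -694824$)
$\left(\frac{3630}{Y} + 1744\right) \left(-416 + n\right) = \left(\frac{3630}{-22} + 1744\right) \left(-416 - 694824\right) = \left(3630 \left(- \frac{1}{22}\right) + 1744\right) \left(-695240\right) = \left(-165 + 1744\right) \left(-695240\right) = 1579 \left(-695240\right) = -1097783960$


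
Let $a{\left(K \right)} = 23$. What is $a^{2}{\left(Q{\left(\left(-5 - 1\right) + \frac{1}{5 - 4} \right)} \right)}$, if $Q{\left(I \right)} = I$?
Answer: $529$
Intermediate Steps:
$a^{2}{\left(Q{\left(\left(-5 - 1\right) + \frac{1}{5 - 4} \right)} \right)} = 23^{2} = 529$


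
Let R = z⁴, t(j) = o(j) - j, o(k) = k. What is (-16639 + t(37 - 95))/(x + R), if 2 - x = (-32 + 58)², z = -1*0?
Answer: 16639/674 ≈ 24.687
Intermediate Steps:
z = 0
t(j) = 0 (t(j) = j - j = 0)
R = 0 (R = 0⁴ = 0)
x = -674 (x = 2 - (-32 + 58)² = 2 - 1*26² = 2 - 1*676 = 2 - 676 = -674)
(-16639 + t(37 - 95))/(x + R) = (-16639 + 0)/(-674 + 0) = -16639/(-674) = -16639*(-1/674) = 16639/674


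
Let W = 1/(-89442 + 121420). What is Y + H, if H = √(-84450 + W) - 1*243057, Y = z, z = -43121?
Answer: -286178 + I*√86357935241822/31978 ≈ -2.8618e+5 + 290.6*I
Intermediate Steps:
Y = -43121
W = 1/31978 ≈ 3.1271e-5
H = -243057 + I*√86357935241822/31978 (H = √(-84450 + 1/31978) - 1*243057 = √(-2700542099/31978) - 243057 = I*√86357935241822/31978 - 243057 = -243057 + I*√86357935241822/31978 ≈ -2.4306e+5 + 290.6*I)
Y + H = -43121 + (-243057 + I*√86357935241822/31978) = -286178 + I*√86357935241822/31978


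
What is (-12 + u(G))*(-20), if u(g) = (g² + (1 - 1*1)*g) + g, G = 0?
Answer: 240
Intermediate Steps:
u(g) = g + g² (u(g) = (g² + (1 - 1)*g) + g = (g² + 0*g) + g = (g² + 0) + g = g² + g = g + g²)
(-12 + u(G))*(-20) = (-12 + 0*(1 + 0))*(-20) = (-12 + 0*1)*(-20) = (-12 + 0)*(-20) = -12*(-20) = 240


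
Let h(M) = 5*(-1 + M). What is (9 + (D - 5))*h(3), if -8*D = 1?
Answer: 155/4 ≈ 38.750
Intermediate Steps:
D = -1/8 (D = -1/8*1 = -1/8 ≈ -0.12500)
h(M) = -5 + 5*M
(9 + (D - 5))*h(3) = (9 + (-1/8 - 5))*(-5 + 5*3) = (9 - 41/8)*(-5 + 15) = (31/8)*10 = 155/4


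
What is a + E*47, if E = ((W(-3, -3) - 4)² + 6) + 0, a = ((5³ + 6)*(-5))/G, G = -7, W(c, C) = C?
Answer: 18750/7 ≈ 2678.6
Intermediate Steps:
a = 655/7 (a = ((5³ + 6)*(-5))/(-7) = ((125 + 6)*(-5))*(-⅐) = (131*(-5))*(-⅐) = -655*(-⅐) = 655/7 ≈ 93.571)
E = 55 (E = ((-3 - 4)² + 6) + 0 = ((-7)² + 6) + 0 = (49 + 6) + 0 = 55 + 0 = 55)
a + E*47 = 655/7 + 55*47 = 655/7 + 2585 = 18750/7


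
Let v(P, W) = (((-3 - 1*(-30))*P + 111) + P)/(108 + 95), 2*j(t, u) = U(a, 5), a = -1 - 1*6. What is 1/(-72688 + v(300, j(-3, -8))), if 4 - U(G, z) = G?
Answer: -203/14747153 ≈ -1.3765e-5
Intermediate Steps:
a = -7 (a = -1 - 6 = -7)
U(G, z) = 4 - G
j(t, u) = 11/2 (j(t, u) = (4 - 1*(-7))/2 = (4 + 7)/2 = (½)*11 = 11/2)
v(P, W) = 111/203 + 4*P/29 (v(P, W) = (((-3 + 30)*P + 111) + P)/203 = ((27*P + 111) + P)*(1/203) = ((111 + 27*P) + P)*(1/203) = (111 + 28*P)*(1/203) = 111/203 + 4*P/29)
1/(-72688 + v(300, j(-3, -8))) = 1/(-72688 + (111/203 + (4/29)*300)) = 1/(-72688 + (111/203 + 1200/29)) = 1/(-72688 + 8511/203) = 1/(-14747153/203) = -203/14747153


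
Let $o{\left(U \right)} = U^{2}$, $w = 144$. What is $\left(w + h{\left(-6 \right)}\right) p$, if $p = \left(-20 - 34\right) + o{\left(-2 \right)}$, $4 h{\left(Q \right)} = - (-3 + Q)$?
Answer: $- \frac{14625}{2} \approx -7312.5$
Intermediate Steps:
$h{\left(Q \right)} = \frac{3}{4} - \frac{Q}{4}$ ($h{\left(Q \right)} = \frac{\left(-1\right) \left(-3 + Q\right)}{4} = \frac{3 - Q}{4} = \frac{3}{4} - \frac{Q}{4}$)
$p = -50$ ($p = \left(-20 - 34\right) + \left(-2\right)^{2} = -54 + 4 = -50$)
$\left(w + h{\left(-6 \right)}\right) p = \left(144 + \left(\frac{3}{4} - - \frac{3}{2}\right)\right) \left(-50\right) = \left(144 + \left(\frac{3}{4} + \frac{3}{2}\right)\right) \left(-50\right) = \left(144 + \frac{9}{4}\right) \left(-50\right) = \frac{585}{4} \left(-50\right) = - \frac{14625}{2}$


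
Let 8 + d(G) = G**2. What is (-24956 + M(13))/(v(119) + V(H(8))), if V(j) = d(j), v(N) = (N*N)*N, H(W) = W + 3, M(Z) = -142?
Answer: -12549/842636 ≈ -0.014893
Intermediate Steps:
H(W) = 3 + W
v(N) = N**3 (v(N) = N**2*N = N**3)
d(G) = -8 + G**2
V(j) = -8 + j**2
(-24956 + M(13))/(v(119) + V(H(8))) = (-24956 - 142)/(119**3 + (-8 + (3 + 8)**2)) = -25098/(1685159 + (-8 + 11**2)) = -25098/(1685159 + (-8 + 121)) = -25098/(1685159 + 113) = -25098/1685272 = -25098*1/1685272 = -12549/842636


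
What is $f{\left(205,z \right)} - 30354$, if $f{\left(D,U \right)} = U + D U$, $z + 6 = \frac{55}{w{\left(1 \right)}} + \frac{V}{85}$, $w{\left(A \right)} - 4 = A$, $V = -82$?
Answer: $- \frac{2509432}{85} \approx -29523.0$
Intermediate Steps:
$w{\left(A \right)} = 4 + A$
$z = \frac{343}{85}$ ($z = -6 + \left(\frac{55}{4 + 1} - \frac{82}{85}\right) = -6 + \left(\frac{55}{5} - \frac{82}{85}\right) = -6 + \left(55 \cdot \frac{1}{5} - \frac{82}{85}\right) = -6 + \left(11 - \frac{82}{85}\right) = -6 + \frac{853}{85} = \frac{343}{85} \approx 4.0353$)
$f{\left(205,z \right)} - 30354 = \frac{343 \left(1 + 205\right)}{85} - 30354 = \frac{343}{85} \cdot 206 - 30354 = \frac{70658}{85} - 30354 = - \frac{2509432}{85}$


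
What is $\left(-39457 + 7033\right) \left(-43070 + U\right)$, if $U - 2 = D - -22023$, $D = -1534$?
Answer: $732101496$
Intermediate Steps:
$U = 20491$ ($U = 2 - -20489 = 2 + \left(-1534 + 22023\right) = 2 + 20489 = 20491$)
$\left(-39457 + 7033\right) \left(-43070 + U\right) = \left(-39457 + 7033\right) \left(-43070 + 20491\right) = \left(-32424\right) \left(-22579\right) = 732101496$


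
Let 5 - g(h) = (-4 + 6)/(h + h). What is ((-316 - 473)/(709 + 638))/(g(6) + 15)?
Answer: -1578/53431 ≈ -0.029533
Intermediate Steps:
g(h) = 5 - 1/h (g(h) = 5 - (-4 + 6)/(h + h) = 5 - 2/(2*h) = 5 - 2*1/(2*h) = 5 - 1/h)
((-316 - 473)/(709 + 638))/(g(6) + 15) = ((-316 - 473)/(709 + 638))/((5 - 1/6) + 15) = (-789/1347)/((5 - 1*⅙) + 15) = (-789*1/1347)/((5 - ⅙) + 15) = -263/(449*(29/6 + 15)) = -263/(449*119/6) = -263/449*6/119 = -1578/53431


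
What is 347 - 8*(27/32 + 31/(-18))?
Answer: 12745/36 ≈ 354.03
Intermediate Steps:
347 - 8*(27/32 + 31/(-18)) = 347 - 8*(27*(1/32) + 31*(-1/18)) = 347 - 8*(27/32 - 31/18) = 347 - 8*(-253/288) = 347 + 253/36 = 12745/36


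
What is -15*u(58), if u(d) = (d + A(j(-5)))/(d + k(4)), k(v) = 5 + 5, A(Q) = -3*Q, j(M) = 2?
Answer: -195/17 ≈ -11.471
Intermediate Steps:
k(v) = 10
u(d) = (-6 + d)/(10 + d) (u(d) = (d - 3*2)/(d + 10) = (d - 6)/(10 + d) = (-6 + d)/(10 + d))
-15*u(58) = -15*(-6 + 58)/(10 + 58) = -15*52/68 = -15*13/17 = -195/17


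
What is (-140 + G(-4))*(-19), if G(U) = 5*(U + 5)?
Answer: 2565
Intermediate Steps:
G(U) = 25 + 5*U (G(U) = 5*(5 + U) = 25 + 5*U)
(-140 + G(-4))*(-19) = (-140 + (25 + 5*(-4)))*(-19) = (-140 + (25 - 20))*(-19) = (-140 + 5)*(-19) = -135*(-19) = 2565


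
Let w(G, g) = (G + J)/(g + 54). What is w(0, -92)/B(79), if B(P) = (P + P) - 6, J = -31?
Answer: 31/5776 ≈ 0.0053670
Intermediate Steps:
B(P) = -6 + 2*P (B(P) = 2*P - 6 = -6 + 2*P)
w(G, g) = (-31 + G)/(54 + g) (w(G, g) = (G - 31)/(g + 54) = (-31 + G)/(54 + g))
w(0, -92)/B(79) = ((-31 + 0)/(54 - 92))/(-6 + 2*79) = (-31/(-38))/(-6 + 158) = -1/38*(-31)/152 = (31/38)*(1/152) = 31/5776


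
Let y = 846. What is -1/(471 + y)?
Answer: -1/1317 ≈ -0.00075930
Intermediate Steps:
-1/(471 + y) = -1/(471 + 846) = -1/1317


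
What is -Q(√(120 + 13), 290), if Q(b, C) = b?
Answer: -√133 ≈ -11.533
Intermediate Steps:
-Q(√(120 + 13), 290) = -√(120 + 13) = -√133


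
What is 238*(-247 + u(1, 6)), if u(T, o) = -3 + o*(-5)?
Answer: -66640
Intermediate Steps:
u(T, o) = -3 - 5*o
238*(-247 + u(1, 6)) = 238*(-247 + (-3 - 5*6)) = 238*(-247 + (-3 - 30)) = 238*(-247 - 33) = 238*(-280) = -66640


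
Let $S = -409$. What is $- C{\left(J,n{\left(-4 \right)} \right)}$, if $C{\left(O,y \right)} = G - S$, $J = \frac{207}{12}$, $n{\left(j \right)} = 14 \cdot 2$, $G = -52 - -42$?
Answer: $-399$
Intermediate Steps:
$G = -10$ ($G = -52 + 42 = -10$)
$n{\left(j \right)} = 28$
$J = \frac{69}{4}$ ($J = 207 \cdot \frac{1}{12} = \frac{69}{4} \approx 17.25$)
$C{\left(O,y \right)} = 399$ ($C{\left(O,y \right)} = -10 - -409 = -10 + 409 = 399$)
$- C{\left(J,n{\left(-4 \right)} \right)} = \left(-1\right) 399 = -399$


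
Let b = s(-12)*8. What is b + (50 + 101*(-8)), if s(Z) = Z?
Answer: -854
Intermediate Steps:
b = -96 (b = -12*8 = -96)
b + (50 + 101*(-8)) = -96 + (50 + 101*(-8)) = -96 + (50 - 808) = -96 - 758 = -854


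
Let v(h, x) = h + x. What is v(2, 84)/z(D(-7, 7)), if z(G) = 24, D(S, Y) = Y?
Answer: 43/12 ≈ 3.5833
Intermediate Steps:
v(2, 84)/z(D(-7, 7)) = (2 + 84)/24 = 86*(1/24) = 43/12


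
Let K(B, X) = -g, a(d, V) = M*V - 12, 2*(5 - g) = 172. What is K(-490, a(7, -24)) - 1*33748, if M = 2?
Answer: -33667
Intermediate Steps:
g = -81 (g = 5 - 1/2*172 = 5 - 86 = -81)
a(d, V) = -12 + 2*V (a(d, V) = 2*V - 12 = -12 + 2*V)
K(B, X) = 81 (K(B, X) = -1*(-81) = 81)
K(-490, a(7, -24)) - 1*33748 = 81 - 1*33748 = 81 - 33748 = -33667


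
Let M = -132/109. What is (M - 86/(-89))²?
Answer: 5635876/94109401 ≈ 0.059886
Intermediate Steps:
M = -132/109 (M = -132*1/109 = -132/109 ≈ -1.2110)
(M - 86/(-89))² = (-132/109 - 86/(-89))² = (-132/109 - 86*(-1/89))² = (-132/109 + 86/89)² = (-2374/9701)² = 5635876/94109401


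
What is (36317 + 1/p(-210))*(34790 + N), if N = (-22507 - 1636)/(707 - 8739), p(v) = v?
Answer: 304471617010241/240960 ≈ 1.2636e+9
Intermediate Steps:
N = 24143/8032 (N = -24143/(-8032) = -24143*(-1/8032) = 24143/8032 ≈ 3.0059)
(36317 + 1/p(-210))*(34790 + N) = (36317 + 1/(-210))*(34790 + 24143/8032) = (36317 - 1/210)*(279457423/8032) = (7626569/210)*(279457423/8032) = 304471617010241/240960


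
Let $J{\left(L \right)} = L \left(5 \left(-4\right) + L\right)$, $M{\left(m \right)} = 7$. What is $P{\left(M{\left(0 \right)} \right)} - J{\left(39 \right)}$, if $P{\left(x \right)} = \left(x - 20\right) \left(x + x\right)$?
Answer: $-923$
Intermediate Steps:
$P{\left(x \right)} = 2 x \left(-20 + x\right)$ ($P{\left(x \right)} = \left(-20 + x\right) 2 x = 2 x \left(-20 + x\right)$)
$J{\left(L \right)} = L \left(-20 + L\right)$
$P{\left(M{\left(0 \right)} \right)} - J{\left(39 \right)} = 2 \cdot 7 \left(-20 + 7\right) - 39 \left(-20 + 39\right) = 2 \cdot 7 \left(-13\right) - 39 \cdot 19 = -182 - 741 = -923$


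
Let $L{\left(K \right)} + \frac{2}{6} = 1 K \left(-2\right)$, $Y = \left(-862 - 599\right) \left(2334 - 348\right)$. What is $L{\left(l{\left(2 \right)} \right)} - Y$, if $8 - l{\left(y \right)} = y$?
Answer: $\frac{8704601}{3} \approx 2.9015 \cdot 10^{6}$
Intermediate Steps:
$Y = -2901546$ ($Y = \left(-1461\right) 1986 = -2901546$)
$l{\left(y \right)} = 8 - y$
$L{\left(K \right)} = - \frac{1}{3} - 2 K$ ($L{\left(K \right)} = - \frac{1}{3} + 1 K \left(-2\right) = - \frac{1}{3} + K \left(-2\right) = - \frac{1}{3} - 2 K$)
$L{\left(l{\left(2 \right)} \right)} - Y = \left(- \frac{1}{3} - 2 \left(8 - 2\right)\right) - -2901546 = \left(- \frac{1}{3} - 2 \left(8 - 2\right)\right) + 2901546 = \left(- \frac{1}{3} - 12\right) + 2901546 = - \frac{37}{3} + 2901546 = \frac{8704601}{3}$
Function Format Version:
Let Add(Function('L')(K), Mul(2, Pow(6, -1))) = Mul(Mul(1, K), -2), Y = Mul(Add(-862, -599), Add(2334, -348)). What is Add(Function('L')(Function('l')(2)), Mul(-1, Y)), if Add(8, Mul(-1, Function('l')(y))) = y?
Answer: Rational(8704601, 3) ≈ 2.9015e+6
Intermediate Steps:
Y = -2901546 (Y = Mul(-1461, 1986) = -2901546)
Function('l')(y) = Add(8, Mul(-1, y))
Function('L')(K) = Add(Rational(-1, 3), Mul(-2, K)) (Function('L')(K) = Add(Rational(-1, 3), Mul(Mul(1, K), -2)) = Add(Rational(-1, 3), Mul(K, -2)) = Add(Rational(-1, 3), Mul(-2, K)))
Add(Function('L')(Function('l')(2)), Mul(-1, Y)) = Add(Add(Rational(-1, 3), Mul(-2, Add(8, Mul(-1, 2)))), Mul(-1, -2901546)) = Add(Add(Rational(-1, 3), Mul(-2, Add(8, -2))), 2901546) = Add(Add(Rational(-1, 3), Mul(-2, 6)), 2901546) = Add(Add(Rational(-1, 3), -12), 2901546) = Add(Rational(-37, 3), 2901546) = Rational(8704601, 3)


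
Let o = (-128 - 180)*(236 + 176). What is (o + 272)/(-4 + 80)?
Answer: -31656/19 ≈ -1666.1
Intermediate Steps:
o = -126896 (o = -308*412 = -126896)
(o + 272)/(-4 + 80) = (-126896 + 272)/(-4 + 80) = -126624/76 = -126624*1/76 = -31656/19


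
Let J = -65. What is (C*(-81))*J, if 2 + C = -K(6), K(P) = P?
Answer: -42120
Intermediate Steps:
C = -8 (C = -2 - 1*6 = -2 - 6 = -8)
(C*(-81))*J = -8*(-81)*(-65) = 648*(-65) = -42120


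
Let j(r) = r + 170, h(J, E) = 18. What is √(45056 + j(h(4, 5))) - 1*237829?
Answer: -237829 + 2*√11311 ≈ -2.3762e+5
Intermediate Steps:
j(r) = 170 + r
√(45056 + j(h(4, 5))) - 1*237829 = √(45056 + (170 + 18)) - 1*237829 = √(45056 + 188) - 237829 = √45244 - 237829 = 2*√11311 - 237829 = -237829 + 2*√11311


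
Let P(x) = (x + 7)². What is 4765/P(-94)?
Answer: 4765/7569 ≈ 0.62954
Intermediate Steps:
P(x) = (7 + x)²
4765/P(-94) = 4765/((7 - 94)²) = 4765/((-87)²) = 4765/7569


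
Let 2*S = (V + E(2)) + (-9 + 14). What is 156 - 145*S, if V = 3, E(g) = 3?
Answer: -1283/2 ≈ -641.50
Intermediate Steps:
S = 11/2 (S = ((3 + 3) + (-9 + 14))/2 = (6 + 5)/2 = (½)*11 = 11/2 ≈ 5.5000)
156 - 145*S = 156 - 145*11/2 = 156 - 1595/2 = -1283/2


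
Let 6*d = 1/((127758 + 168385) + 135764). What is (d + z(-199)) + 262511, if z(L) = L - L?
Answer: 680282030863/2591442 ≈ 2.6251e+5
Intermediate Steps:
z(L) = 0
d = 1/2591442 (d = 1/(6*((127758 + 168385) + 135764)) = 1/(6*(296143 + 135764)) = (⅙)/431907 = (⅙)*(1/431907) = 1/2591442 ≈ 3.8589e-7)
(d + z(-199)) + 262511 = (1/2591442 + 0) + 262511 = 1/2591442 + 262511 = 680282030863/2591442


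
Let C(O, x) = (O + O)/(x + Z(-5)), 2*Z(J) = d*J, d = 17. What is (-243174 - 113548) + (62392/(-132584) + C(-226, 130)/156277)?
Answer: -161683131435436867/453246276175 ≈ -3.5672e+5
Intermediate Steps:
Z(J) = 17*J/2 (Z(J) = (17*J)/2 = 17*J/2)
C(O, x) = 2*O/(-85/2 + x) (C(O, x) = (O + O)/(x + (17/2)*(-5)) = (2*O)/(x - 85/2) = (2*O)/(-85/2 + x) = 2*O/(-85/2 + x))
(-243174 - 113548) + (62392/(-132584) + C(-226, 130)/156277) = (-243174 - 113548) + (62392/(-132584) + (4*(-226)/(-85 + 2*130))/156277) = -356722 + (62392*(-1/132584) + (4*(-226)/(-85 + 260))*(1/156277)) = -356722 + (-7799/16573 + (4*(-226)/175)*(1/156277)) = -356722 + (-7799/16573 + (4*(-226)*(1/175))*(1/156277)) = -356722 + (-7799/16573 - 904/175*1/156277) = -356722 + (-7799/16573 - 904/27348475) = -356722 - 213305738517/453246276175 = -161683131435436867/453246276175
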